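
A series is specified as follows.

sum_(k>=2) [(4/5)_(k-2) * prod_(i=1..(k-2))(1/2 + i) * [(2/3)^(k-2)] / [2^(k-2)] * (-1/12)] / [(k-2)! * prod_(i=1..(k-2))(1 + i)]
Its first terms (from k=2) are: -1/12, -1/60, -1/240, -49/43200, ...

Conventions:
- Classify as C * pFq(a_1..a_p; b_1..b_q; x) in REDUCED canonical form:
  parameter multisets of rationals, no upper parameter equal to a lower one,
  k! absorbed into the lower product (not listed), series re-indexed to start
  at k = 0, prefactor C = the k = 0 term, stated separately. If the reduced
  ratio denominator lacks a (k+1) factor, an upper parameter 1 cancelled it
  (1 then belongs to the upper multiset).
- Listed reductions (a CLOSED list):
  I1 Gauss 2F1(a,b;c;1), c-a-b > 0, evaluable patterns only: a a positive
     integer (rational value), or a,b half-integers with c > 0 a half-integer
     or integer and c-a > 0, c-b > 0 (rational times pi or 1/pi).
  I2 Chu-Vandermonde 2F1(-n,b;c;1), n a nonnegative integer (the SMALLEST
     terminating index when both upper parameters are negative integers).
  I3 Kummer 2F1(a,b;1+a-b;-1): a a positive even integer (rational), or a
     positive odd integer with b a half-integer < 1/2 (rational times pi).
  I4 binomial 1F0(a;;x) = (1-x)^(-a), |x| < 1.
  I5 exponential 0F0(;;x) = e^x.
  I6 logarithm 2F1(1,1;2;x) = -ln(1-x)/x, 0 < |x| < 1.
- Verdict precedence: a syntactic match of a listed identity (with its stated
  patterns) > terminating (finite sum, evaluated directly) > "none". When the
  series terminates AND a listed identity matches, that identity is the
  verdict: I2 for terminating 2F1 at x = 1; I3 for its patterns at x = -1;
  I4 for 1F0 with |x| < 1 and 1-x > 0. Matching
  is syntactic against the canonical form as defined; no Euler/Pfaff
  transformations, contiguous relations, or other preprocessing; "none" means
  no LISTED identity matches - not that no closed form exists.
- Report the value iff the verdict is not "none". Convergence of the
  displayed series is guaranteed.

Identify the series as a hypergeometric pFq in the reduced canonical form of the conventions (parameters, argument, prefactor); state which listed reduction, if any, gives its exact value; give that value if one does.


At argument 1/3: a 2F1 with upper {4/5, 3/2}, lower {2}, scaled by C = -1/12. Verdict: none (x = 1/3): each listed identity misses the multisets {4/5, 3/2} ; {2}.

The tell: t_0 = -1/12 here, and the running product (C = -1/12, x = 1/3) telescopes to a rising factorial.
Consecutive-term ratio: r(k) = (1/3) * (k+4/5) (k+3/2) / [(k+2) (k+1)] ; factor over Q: parameters, x = (1/3), and C = -1/12.


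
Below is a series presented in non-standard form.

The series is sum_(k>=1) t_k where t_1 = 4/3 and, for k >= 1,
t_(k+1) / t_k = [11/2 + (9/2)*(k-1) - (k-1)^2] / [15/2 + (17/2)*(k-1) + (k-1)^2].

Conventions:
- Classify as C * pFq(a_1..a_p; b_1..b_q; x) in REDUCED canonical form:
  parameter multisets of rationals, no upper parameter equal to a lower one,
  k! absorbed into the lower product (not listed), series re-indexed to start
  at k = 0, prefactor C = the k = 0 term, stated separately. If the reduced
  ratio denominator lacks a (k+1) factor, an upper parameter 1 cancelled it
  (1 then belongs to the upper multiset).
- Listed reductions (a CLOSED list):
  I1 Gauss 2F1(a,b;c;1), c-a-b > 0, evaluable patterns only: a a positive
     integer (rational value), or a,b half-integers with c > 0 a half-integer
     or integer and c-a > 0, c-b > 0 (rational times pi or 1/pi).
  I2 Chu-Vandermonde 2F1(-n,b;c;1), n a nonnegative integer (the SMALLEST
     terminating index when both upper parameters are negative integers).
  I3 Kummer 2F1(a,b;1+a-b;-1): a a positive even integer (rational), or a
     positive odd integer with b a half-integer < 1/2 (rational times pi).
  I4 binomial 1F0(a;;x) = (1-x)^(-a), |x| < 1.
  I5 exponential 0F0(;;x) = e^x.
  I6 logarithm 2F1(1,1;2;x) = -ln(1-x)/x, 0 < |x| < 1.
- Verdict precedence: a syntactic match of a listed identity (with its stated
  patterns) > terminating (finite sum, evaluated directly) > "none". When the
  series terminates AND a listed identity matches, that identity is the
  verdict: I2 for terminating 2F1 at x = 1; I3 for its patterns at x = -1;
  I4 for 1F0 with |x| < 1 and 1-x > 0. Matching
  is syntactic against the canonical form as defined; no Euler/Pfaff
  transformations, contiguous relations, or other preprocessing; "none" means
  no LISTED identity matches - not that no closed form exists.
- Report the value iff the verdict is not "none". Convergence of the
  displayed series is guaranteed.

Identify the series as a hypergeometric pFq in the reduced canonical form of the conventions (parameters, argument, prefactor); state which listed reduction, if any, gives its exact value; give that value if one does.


With C = 4/3: the canonical form is 2F1(-11/2, 1; 15/2; -1). Verdict: the Kummer evaluation I3 fires (x = -1; c = 15/2 equals 1+a-b for upper {-11/2, 1}: listed pattern). Sum: (1001/1024) * pi.

Structural cue: from the first term 4/3: roots of the ratio polynomials (prefactor 4/3) are the negated parameters.
Consecutive-term ratio: r(k) = (-1) * (k-11/2) (k+1) / [(k+15/2) (k+1)] - rational in k. x = (-1); t_0 = 4/3; negate the roots.


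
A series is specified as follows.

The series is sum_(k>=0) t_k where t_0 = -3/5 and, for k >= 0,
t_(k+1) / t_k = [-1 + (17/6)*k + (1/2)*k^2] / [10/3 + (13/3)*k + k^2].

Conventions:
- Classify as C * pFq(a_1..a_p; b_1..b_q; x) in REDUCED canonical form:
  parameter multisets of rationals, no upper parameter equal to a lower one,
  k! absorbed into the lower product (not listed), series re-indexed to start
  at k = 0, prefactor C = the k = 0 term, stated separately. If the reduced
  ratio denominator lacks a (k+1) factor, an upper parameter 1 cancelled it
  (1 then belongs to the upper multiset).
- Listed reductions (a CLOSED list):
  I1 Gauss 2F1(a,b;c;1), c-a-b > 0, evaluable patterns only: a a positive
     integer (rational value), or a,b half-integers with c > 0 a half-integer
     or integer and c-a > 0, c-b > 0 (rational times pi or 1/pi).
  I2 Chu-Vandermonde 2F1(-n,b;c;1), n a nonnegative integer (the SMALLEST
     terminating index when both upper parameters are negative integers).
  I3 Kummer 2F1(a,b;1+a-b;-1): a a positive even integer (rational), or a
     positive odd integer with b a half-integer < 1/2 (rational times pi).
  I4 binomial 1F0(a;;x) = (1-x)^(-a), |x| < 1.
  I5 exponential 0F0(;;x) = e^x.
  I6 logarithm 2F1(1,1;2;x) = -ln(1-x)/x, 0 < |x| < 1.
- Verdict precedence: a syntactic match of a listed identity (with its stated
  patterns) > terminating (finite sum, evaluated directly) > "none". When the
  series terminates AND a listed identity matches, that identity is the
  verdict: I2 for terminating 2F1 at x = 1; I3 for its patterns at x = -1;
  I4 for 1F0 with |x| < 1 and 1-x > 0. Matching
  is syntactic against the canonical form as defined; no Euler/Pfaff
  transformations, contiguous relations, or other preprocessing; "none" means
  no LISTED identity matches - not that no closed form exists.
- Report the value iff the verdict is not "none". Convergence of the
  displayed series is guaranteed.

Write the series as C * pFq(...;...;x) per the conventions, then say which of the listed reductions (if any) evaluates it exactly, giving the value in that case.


Key step: t_0 being -3/5, roots of the ratio polynomials (C = -3/5, x = 1/2) are the negated parameters.
Consecutive-term ratio: r(k) = (1/2) * (k-1/3) (k+6) / [(k+10/3) (k+1)] - rational in k. x = (1/2); t_0 = -3/5; negate the roots.

x = 1/2 here; the reduced form reads 2F1, upper {-1/3, 6}, lower {10/3}, C = -3/5. Verdict: none - this 2F1 at x = 1/2 matches no listed pattern, and upper {-1/3, 6} holds no stopper.


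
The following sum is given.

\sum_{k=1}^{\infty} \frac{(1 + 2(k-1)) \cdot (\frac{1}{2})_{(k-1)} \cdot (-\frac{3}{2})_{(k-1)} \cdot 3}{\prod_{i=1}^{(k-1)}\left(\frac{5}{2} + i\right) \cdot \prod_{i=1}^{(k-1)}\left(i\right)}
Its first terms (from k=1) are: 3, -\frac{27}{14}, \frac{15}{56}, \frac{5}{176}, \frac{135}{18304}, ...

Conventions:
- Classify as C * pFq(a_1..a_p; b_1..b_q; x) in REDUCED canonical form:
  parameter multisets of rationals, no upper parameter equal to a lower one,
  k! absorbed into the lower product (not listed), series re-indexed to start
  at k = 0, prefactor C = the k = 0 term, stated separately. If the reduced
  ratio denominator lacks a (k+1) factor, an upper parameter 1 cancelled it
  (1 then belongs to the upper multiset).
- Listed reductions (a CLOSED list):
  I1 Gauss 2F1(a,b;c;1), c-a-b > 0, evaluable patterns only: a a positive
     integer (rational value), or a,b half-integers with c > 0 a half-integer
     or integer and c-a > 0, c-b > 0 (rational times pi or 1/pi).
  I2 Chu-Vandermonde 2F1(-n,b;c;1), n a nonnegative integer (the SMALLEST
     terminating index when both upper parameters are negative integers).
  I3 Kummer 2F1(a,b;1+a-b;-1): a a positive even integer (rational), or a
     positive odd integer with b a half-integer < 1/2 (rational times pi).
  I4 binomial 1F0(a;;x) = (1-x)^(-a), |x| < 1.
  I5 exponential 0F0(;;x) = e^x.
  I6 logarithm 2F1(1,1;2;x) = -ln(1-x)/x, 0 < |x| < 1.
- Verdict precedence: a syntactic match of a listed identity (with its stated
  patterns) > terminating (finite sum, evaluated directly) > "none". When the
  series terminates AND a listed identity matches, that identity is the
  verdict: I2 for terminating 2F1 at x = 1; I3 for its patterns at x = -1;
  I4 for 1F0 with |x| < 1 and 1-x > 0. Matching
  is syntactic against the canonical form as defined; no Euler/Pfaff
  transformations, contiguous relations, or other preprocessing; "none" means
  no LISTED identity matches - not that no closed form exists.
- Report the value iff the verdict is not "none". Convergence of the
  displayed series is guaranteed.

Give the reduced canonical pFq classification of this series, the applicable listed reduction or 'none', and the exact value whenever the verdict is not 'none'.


x = 1 here; the reduced form reads 2F1, upper {-\frac{3}{2}, \frac{3}{2}}, lower {\frac{7}{2}}, C = 3. Verdict (x = 1): Gauss (I1, half-integer pattern) applies (x = 1; upper {-\frac{3}{2}, \frac{3}{2}} half-integers, c = \frac{7}{2} in the evaluable pattern). Its exact value is \frac{225}{512} \cdot \pi.

Key step: with t_0 = 3, the (2k+1) factor (prefactor 3) shifts (1/2)_k to (3/2)_k.
Consecutive-term ratio: r(k) = 1 * (k-\frac{3}{2}) (k+\frac{3}{2}) / [(k+\frac{7}{2}) (k+1)] - poly over poly, x = 1 from leading terms; C = 3 at k = 0.


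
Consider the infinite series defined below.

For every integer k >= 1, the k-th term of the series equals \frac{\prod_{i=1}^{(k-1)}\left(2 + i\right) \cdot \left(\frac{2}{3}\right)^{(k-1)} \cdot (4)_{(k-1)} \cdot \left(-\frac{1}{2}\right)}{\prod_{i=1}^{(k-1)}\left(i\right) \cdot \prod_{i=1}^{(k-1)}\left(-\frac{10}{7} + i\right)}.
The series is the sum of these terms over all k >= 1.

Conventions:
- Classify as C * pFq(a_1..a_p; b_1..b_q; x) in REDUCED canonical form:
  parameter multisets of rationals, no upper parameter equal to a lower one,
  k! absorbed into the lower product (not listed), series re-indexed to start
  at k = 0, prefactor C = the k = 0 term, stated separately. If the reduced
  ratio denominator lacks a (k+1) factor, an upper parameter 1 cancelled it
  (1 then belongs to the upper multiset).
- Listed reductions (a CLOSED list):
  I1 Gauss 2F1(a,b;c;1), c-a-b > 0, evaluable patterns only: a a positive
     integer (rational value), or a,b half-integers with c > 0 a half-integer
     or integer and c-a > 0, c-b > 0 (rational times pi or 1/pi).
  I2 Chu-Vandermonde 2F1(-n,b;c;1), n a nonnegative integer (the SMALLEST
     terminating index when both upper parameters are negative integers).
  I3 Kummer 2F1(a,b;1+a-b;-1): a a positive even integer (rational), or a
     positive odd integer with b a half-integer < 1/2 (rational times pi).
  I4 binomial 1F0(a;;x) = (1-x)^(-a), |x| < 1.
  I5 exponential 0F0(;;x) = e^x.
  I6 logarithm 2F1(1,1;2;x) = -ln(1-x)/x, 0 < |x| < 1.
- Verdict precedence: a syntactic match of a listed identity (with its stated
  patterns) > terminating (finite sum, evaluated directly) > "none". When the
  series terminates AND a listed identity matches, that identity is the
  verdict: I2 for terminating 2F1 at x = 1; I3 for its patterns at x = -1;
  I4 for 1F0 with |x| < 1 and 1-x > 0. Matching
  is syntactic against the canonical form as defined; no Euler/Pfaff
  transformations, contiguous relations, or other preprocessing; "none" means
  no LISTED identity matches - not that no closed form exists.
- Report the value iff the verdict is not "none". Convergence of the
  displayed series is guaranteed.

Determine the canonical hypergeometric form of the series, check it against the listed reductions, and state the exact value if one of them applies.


Classification (C = -\frac{1}{2}): 2F1 with upper {3, 4}, lower {-\frac{3}{7}}, argument x = \frac{2}{3}. Verdict: none - this 2F1 at x = \frac{2}{3} matches no listed pattern, and upper {3, 4} holds no stopper.

Key step: t_0 = -\frac{1}{2} here, and the product of the first k integers (C = -1/2, x = 2/3) is k!.
Step ratio: r(k) = \frac{2}{3} * (k+3) (k+4) / [(k-\frac{3}{7}) (k+1)] - rational in k. x = \frac{2}{3}; t_0 = -\frac{1}{2}; negate the roots.


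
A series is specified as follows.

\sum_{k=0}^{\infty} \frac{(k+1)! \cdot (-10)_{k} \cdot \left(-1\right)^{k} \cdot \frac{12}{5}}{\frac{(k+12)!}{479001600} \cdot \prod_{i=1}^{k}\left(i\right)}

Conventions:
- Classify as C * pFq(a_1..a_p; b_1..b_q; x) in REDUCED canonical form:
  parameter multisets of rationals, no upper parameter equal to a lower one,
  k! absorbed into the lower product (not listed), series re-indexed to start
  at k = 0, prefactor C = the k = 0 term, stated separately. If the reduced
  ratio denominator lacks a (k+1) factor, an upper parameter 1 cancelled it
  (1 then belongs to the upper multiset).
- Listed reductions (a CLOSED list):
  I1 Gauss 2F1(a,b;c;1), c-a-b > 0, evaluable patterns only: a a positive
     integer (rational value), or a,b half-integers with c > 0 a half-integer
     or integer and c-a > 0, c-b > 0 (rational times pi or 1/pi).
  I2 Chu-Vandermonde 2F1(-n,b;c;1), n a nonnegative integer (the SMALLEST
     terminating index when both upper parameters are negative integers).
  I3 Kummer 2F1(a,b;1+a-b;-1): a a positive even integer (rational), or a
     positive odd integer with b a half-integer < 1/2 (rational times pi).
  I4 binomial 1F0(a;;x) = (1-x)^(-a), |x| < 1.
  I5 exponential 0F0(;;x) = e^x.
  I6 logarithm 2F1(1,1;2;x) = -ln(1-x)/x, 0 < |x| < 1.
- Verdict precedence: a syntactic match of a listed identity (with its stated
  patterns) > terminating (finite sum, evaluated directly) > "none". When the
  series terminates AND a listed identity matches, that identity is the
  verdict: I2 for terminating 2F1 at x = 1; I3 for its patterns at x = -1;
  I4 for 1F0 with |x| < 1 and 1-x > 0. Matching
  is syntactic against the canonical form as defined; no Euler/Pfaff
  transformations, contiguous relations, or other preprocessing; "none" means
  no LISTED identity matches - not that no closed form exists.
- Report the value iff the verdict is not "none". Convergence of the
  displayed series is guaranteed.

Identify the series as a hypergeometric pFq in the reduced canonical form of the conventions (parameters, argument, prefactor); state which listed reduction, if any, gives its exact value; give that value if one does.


x = -1 here; the reduced form reads 2F1, upper {-10, 2}, lower {13}, C = \frac{12}{5}. Verdict: Kummer's theorem (I3) applies (x = -1; c = 13 equals 1+a-b for upper {-10, 2}: listed pattern). Value: \frac{72}{5}.

Key observation: x = -1 and the denominator's factorial ratio (C = 12/5) is a lower Pochhammer.
Adjacent-term ratio: r(k) = -1 * (k-10) (k+2) / [(k+13) (k+1)] - rational in k, leading ratio -1; with t_0 = \frac{12}{5}, classification follows.


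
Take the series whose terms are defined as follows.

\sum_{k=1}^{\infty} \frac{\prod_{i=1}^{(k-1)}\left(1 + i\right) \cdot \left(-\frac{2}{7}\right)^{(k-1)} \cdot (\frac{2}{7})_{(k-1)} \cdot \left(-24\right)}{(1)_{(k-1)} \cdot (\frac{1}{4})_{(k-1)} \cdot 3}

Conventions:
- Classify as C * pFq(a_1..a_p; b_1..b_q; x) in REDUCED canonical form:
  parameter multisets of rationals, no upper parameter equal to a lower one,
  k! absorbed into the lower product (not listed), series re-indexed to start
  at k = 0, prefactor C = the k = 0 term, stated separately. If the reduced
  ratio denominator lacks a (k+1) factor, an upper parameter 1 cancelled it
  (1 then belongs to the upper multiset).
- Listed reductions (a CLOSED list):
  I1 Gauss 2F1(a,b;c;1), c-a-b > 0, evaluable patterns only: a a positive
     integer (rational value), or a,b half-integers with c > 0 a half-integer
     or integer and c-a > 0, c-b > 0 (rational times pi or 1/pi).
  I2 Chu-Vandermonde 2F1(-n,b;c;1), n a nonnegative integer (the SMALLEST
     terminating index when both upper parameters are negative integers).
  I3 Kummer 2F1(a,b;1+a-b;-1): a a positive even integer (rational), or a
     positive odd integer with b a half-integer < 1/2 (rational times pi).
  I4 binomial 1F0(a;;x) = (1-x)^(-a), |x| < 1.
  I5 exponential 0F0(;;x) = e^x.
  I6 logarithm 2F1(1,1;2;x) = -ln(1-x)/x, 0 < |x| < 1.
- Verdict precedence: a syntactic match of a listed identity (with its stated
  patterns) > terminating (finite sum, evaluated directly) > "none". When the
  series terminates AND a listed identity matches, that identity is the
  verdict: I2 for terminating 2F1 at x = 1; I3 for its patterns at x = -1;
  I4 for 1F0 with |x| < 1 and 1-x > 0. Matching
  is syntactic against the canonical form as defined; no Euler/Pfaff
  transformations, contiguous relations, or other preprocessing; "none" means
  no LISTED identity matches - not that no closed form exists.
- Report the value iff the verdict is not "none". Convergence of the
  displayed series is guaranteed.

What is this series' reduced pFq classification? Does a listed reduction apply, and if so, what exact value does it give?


Reduced: x = -\frac{2}{7}, 2F1, upper = {\frac{2}{7}, 2}, lower = {\frac{1}{4}}, C = -8. Verdict: none. Every listed pattern misses the 2F1 form at -\frac{2}{7}, upper {\frac{2}{7}, 2}.

Structural cue: t_0 being -8, (1)_k (C = -8) is k! itself.
Consecutive-term ratio: r(k) = -\frac{2}{7} * (k+\frac{2}{7}) (k+2) / [(k+\frac{1}{4}) (k+1)] - rational in k, leading ratio -\frac{2}{7}; with t_0 = -8, classification follows.


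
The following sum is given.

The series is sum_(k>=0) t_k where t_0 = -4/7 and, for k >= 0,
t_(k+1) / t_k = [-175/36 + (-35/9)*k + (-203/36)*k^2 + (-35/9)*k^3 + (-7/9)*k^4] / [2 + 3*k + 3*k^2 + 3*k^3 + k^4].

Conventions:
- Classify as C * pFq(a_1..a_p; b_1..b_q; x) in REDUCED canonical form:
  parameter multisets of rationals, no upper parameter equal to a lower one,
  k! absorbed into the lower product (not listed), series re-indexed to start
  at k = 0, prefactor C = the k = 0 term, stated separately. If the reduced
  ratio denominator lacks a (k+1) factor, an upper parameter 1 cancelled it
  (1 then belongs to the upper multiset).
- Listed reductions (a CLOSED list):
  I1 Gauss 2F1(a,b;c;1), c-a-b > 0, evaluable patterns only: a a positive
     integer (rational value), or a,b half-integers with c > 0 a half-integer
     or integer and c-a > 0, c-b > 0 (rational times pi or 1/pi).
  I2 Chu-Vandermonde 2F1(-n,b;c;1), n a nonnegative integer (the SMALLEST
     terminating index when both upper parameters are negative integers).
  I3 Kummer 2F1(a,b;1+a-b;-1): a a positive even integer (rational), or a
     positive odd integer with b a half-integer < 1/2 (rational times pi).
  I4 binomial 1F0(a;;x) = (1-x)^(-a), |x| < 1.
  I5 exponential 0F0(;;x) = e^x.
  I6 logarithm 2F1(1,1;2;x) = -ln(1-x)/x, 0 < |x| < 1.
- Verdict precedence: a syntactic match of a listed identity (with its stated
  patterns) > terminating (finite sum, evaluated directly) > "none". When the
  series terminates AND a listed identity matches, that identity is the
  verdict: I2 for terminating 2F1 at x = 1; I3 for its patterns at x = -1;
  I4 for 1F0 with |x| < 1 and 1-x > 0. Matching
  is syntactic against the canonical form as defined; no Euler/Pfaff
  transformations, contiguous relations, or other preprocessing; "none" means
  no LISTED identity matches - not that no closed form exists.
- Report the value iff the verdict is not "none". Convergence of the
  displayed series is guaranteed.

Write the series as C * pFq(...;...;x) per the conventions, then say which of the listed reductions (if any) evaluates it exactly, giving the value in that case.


The series (x = -7/9) is 2F1: upper {5/2, 5/2}, lower {2}, prefactor -4/7. Verdict: none - at argument -7/9 the multisets {5/2, 5/2} ; {2} match no listed identity.

The tell: t_0 = -4/7 here, and cancel k^2 + 1 from the displayed ratio first; then prefactor -4/7.
Ratio: r(k) = (-7/9) * (k+5/2) (k+5/2) / [(k+2) (k+1)] - poly over poly, x = (-7/9) from leading terms; C = -4/7 at k = 0.


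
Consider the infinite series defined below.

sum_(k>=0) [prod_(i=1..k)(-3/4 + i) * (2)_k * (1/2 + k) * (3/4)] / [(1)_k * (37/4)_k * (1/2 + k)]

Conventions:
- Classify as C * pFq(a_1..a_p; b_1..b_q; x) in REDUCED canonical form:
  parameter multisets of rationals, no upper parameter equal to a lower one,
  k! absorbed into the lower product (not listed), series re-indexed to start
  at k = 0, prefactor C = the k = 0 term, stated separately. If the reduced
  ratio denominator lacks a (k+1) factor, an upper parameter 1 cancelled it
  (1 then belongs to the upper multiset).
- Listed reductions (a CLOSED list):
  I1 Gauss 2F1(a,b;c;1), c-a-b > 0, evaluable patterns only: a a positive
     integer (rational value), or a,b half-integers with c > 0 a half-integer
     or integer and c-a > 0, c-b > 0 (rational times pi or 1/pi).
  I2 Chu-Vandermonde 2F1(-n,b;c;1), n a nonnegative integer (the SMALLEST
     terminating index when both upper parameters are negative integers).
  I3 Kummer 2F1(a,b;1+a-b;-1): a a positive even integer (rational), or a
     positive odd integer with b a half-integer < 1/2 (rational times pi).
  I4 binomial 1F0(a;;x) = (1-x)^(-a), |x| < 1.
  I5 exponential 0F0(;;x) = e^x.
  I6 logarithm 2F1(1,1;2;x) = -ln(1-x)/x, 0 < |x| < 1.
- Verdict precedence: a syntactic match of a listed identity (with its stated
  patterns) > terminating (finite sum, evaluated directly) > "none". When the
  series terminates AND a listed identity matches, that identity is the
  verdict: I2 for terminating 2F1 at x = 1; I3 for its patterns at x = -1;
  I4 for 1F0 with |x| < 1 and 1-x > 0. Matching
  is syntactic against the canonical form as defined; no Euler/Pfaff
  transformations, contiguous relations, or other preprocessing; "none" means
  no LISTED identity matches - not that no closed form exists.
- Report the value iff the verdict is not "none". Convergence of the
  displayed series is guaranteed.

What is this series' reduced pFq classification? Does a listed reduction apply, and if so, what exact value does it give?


Key step: x = 1 and striking the common factor k + 1/2 reduces the term (C = 3/4).
Adjacent-term ratio: r(k) = 1 * (k+1/4) (k+2) / [(k+37/4) (k+1)] - rational in k. x = 1; t_0 = 3/4; negate the roots.

The series (x = 1) is 2F1: upper {1/4, 2}, lower {37/4}, prefactor 3/4. Verdict: Gauss (I1, integer-parameter pattern) matches (x = 1: the Gamma ratio telescopes since c-a-b = 7 > 0 and a = 2 in Z>0). Exact value: 2871/3584.


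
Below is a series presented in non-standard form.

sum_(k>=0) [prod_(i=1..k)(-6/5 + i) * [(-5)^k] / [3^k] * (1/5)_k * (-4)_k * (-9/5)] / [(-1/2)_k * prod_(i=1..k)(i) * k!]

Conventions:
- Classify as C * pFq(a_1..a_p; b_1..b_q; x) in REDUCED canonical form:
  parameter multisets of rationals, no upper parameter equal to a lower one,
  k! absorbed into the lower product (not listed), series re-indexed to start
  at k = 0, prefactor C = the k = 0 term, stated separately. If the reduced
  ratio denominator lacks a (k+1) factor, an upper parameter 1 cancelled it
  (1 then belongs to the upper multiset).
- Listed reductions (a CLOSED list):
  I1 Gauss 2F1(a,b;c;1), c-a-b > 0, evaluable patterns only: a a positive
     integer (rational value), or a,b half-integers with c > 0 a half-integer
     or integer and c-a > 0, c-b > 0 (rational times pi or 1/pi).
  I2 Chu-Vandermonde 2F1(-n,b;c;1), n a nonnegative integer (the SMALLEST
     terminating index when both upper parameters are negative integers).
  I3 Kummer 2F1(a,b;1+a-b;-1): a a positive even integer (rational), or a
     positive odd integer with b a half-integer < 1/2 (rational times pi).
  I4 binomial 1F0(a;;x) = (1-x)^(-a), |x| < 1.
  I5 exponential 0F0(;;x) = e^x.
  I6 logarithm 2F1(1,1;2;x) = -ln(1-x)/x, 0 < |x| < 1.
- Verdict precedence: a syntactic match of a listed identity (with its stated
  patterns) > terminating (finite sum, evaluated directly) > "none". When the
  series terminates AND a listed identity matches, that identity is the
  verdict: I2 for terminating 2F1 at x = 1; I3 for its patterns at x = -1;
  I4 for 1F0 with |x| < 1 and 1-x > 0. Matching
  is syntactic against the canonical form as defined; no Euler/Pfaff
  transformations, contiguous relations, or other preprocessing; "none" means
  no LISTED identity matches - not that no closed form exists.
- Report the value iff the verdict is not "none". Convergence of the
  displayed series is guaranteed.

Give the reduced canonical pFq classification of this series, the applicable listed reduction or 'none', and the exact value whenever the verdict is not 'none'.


Prefactor -9/5, argument -5/3: 3F2 with upper {-4, -1/5, 1/5} over lower {-1/2, 1}. Verdict: terminating. With -4 upstairs the series is a 5-term polynomial sum; evaluated term by term. Sum: -382399/46875.

The tell: t_0 = -9/5 here, and the two geometric factors (prefactor -9/5) combine into one argument.
Ratio: r(k) = (-5/3) * (k-4) (k-1/5) (k+1/5) / [(k-1/2) (k+1) (k+1)] - rational in k. x = (-5/3); t_0 = -9/5; negate the roots.


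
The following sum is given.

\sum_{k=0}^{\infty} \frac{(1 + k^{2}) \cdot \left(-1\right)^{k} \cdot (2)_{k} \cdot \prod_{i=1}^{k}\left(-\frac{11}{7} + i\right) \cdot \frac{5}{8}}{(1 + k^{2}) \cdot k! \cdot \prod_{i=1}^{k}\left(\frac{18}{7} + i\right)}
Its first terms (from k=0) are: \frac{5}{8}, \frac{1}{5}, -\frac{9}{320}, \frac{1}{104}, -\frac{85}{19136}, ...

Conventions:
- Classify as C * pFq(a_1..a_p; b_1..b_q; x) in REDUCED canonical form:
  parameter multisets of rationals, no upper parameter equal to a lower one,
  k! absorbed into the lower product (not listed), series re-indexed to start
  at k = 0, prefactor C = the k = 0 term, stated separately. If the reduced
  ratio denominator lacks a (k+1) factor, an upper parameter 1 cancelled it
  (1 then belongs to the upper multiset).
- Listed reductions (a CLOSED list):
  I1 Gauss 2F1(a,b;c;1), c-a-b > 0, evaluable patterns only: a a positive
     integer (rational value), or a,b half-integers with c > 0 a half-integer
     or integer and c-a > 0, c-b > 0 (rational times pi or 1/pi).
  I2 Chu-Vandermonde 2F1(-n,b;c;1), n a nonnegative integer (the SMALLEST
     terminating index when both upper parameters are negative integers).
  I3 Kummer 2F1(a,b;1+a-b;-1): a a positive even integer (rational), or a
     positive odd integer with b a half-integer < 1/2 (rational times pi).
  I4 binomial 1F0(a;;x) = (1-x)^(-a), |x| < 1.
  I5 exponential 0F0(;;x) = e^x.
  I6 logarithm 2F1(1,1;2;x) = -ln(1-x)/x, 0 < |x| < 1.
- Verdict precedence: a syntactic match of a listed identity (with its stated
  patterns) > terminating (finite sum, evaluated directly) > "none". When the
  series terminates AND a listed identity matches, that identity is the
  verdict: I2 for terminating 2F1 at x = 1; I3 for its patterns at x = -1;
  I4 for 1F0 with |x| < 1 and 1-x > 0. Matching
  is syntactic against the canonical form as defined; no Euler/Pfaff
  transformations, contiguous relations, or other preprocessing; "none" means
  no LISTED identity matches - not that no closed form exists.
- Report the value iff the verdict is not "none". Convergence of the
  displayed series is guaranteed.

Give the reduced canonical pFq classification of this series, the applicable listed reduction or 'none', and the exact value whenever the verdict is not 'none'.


Classification (C = \frac{5}{8}): 2F1 with upper {-\frac{4}{7}, 2}, lower {\frac{25}{7}}, argument x = -1. Verdict (x = -1): Kummer's theorem (I3) applies (x = -1; c = \frac{25}{7} equals 1+a-b for upper {-\frac{4}{7}, 2}: listed pattern). Hence: \frac{45}{56}.

Key observation: with t_0 = \frac{5}{8}, striking the common factor k^2 + 1 reduces the term (C = 5/8).
Term ratio: r(k) = -1 * (k-\frac{4}{7}) (k+2) / [(k+\frac{25}{7}) (k+1)] - rational; roots negated = parameters, x = -1, C = \frac{5}{8}.


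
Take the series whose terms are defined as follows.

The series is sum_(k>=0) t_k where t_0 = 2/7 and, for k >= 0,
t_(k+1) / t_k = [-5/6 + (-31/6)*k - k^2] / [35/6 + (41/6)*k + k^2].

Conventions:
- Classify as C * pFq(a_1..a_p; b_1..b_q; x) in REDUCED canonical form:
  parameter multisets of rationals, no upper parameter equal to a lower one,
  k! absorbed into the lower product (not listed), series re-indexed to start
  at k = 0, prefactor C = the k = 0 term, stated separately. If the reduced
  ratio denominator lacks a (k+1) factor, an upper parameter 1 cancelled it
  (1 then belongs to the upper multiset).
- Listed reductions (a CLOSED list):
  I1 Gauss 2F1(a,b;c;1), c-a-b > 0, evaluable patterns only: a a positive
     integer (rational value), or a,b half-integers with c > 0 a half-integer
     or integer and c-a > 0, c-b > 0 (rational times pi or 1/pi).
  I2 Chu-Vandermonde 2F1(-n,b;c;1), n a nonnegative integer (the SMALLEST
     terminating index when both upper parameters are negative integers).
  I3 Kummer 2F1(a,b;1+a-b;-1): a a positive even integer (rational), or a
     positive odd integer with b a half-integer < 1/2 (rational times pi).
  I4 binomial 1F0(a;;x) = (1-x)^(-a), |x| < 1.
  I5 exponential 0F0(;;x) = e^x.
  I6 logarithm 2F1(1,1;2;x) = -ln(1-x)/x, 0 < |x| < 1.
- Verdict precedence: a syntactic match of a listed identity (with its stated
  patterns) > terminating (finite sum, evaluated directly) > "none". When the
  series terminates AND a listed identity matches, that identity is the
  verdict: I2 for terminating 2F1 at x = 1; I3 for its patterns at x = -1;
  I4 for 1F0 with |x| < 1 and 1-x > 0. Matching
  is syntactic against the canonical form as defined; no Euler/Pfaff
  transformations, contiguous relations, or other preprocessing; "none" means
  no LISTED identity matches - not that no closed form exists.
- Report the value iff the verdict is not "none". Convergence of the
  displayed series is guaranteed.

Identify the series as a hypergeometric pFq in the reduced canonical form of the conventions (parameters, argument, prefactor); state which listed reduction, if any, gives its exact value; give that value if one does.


This is 2/7 * 2F1(1/6, 5; 35/6; -1) in reduced canonical form. Verdict: no listed reduction: x = -1 and upper {1/6, 5} fail every I1-I6 pattern.

First insight: x = (-1) and the expanded ratio factors over Q; C = 2/7, x = -1, roots give parameters.
Ratio: r(k) = (-1) * (k+1/6) (k+5) / [(k+35/6) (k+1)] - rational in k, leading ratio (-1); with t_0 = 2/7, classification follows.


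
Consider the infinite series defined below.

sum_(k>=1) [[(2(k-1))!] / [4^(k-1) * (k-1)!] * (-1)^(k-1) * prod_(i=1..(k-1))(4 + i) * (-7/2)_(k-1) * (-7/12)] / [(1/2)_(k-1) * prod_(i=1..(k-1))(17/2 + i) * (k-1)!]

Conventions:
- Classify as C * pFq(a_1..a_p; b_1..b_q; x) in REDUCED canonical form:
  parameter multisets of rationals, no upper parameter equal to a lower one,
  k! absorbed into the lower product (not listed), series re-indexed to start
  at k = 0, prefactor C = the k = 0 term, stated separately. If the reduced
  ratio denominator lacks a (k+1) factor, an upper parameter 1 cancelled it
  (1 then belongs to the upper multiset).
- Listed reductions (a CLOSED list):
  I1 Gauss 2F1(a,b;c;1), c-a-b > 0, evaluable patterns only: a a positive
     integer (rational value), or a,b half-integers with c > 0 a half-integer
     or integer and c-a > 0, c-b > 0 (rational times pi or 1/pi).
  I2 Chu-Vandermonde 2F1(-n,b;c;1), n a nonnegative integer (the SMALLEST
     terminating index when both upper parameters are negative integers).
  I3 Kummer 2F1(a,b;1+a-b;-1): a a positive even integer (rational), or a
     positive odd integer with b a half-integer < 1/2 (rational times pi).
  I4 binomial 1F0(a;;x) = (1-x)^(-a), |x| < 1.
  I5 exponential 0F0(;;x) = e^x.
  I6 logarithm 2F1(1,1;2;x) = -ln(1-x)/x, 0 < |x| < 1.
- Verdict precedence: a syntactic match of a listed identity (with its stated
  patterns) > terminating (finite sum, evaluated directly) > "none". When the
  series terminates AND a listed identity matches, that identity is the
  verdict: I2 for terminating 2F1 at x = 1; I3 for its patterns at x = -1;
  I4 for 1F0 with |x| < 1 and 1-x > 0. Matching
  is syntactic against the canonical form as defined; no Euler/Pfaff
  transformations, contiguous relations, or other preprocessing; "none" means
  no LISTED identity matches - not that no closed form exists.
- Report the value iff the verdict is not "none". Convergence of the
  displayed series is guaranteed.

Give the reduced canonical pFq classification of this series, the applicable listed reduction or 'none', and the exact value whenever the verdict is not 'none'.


Reduced: x = -1, 2F1, upper = {-7/2, 5}, lower = {19/2}, C = -7/12. Verdict (x = -1): Kummer (I3) applies (x = -1; c = 19/2 equals 1+a-b for upper {-7/2, 5}: listed pattern). Sum: (-1786785/2097152) * pi.

Structural cue: t_0 = -7/12 here, and the (2k)!/(4^k k!) block (C = -7/12, x = -1) is the Pochhammer (1/2)_k.
Consecutive-term ratio: r(k) = (-1) * (k-7/2) (k+5) / [(k+19/2) (k+1)] - rational in k. x = (-1); t_0 = -7/12; negate the roots.


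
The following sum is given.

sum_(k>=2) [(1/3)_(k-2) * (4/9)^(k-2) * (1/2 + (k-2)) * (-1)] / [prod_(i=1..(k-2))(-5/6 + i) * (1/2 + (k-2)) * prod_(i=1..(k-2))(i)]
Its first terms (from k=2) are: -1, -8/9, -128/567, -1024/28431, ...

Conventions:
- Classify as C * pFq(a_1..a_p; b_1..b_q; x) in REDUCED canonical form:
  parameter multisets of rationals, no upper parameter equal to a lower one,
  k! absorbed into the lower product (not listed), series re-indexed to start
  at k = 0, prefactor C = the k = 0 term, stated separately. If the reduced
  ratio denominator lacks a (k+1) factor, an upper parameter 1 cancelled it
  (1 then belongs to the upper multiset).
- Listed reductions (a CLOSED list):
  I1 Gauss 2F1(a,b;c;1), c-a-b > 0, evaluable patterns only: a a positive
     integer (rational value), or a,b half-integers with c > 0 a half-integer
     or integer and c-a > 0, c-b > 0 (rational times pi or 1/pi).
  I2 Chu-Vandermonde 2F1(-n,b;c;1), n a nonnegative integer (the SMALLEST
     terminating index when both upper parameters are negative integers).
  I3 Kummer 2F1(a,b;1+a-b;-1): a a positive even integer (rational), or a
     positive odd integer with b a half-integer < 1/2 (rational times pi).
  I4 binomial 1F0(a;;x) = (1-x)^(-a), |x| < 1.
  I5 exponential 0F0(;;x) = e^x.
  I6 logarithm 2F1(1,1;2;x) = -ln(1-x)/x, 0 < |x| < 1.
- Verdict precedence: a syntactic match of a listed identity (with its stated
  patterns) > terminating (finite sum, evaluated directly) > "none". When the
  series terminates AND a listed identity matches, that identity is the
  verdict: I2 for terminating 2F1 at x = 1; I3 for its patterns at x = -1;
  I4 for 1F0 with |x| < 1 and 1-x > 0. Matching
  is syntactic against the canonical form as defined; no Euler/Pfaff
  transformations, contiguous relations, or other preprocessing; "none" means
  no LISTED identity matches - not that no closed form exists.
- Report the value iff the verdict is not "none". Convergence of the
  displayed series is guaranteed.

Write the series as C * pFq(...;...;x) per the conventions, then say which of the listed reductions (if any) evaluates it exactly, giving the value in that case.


The series (x = 4/9) is 1F1: upper {1/3}, lower {1/6}, prefactor -1. Verdict: none (x = 4/9): each listed identity misses the multisets {1/3} ; {1/6}.

The tell: t_0 = -1 here, and the product of the first k integers (prefactor -1) is k!.
Step ratio: r(k) = (4/9) * (k+1/3) / [(k+1/6) (k+1)] - rational in k, leading ratio (4/9); with t_0 = -1, classification follows.


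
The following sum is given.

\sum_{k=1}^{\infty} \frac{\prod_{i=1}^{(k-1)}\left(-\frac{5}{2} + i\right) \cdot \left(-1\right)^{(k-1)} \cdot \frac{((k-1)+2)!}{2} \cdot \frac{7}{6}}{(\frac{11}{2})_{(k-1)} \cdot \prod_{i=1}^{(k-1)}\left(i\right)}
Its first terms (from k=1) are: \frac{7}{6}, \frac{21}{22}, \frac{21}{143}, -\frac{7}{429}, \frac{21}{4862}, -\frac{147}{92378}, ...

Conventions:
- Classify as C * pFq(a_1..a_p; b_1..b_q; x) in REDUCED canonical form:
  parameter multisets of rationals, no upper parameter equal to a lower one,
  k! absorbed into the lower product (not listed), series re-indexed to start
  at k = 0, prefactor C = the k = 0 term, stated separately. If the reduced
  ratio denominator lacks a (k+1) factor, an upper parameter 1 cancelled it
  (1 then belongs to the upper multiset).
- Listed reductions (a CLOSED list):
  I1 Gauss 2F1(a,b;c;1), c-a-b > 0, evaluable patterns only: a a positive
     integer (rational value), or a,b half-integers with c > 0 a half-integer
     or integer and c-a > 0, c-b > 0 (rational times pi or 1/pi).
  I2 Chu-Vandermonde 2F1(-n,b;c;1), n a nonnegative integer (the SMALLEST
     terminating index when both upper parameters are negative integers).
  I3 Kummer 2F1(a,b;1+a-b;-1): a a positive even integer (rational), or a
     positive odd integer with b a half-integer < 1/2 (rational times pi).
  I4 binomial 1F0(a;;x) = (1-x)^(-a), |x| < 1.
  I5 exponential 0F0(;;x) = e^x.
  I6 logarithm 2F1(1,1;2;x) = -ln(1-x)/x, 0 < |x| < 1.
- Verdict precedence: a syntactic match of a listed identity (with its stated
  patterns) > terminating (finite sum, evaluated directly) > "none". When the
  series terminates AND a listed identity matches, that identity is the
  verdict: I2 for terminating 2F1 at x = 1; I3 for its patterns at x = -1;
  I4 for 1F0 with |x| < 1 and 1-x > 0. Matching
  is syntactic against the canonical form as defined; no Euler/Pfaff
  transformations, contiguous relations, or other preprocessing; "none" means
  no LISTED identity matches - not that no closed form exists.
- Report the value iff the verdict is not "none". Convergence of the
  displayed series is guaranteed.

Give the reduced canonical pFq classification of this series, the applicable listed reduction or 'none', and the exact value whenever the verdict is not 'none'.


The series (x = -1) is 2F1: upper {-\frac{3}{2}, 3}, lower {\frac{11}{2}}, prefactor \frac{7}{6}. Verdict at x = -1: Kummer's theorem (I3) matches (x = -1; c = \frac{11}{2} equals 1+a-b for upper {-\frac{3}{2}, 3}: listed pattern). Hence: \frac{735}{1024} \cdot \pi.

Key observation: from the first term \frac{7}{6}: the product of the first k integers (C = 7/6) is k!.
Ratio: r(k) = -1 * (k-\frac{3}{2}) (k+3) / [(k+\frac{11}{2}) (k+1)] - rational; roots negated = parameters, x = -1, C = \frac{7}{6}.


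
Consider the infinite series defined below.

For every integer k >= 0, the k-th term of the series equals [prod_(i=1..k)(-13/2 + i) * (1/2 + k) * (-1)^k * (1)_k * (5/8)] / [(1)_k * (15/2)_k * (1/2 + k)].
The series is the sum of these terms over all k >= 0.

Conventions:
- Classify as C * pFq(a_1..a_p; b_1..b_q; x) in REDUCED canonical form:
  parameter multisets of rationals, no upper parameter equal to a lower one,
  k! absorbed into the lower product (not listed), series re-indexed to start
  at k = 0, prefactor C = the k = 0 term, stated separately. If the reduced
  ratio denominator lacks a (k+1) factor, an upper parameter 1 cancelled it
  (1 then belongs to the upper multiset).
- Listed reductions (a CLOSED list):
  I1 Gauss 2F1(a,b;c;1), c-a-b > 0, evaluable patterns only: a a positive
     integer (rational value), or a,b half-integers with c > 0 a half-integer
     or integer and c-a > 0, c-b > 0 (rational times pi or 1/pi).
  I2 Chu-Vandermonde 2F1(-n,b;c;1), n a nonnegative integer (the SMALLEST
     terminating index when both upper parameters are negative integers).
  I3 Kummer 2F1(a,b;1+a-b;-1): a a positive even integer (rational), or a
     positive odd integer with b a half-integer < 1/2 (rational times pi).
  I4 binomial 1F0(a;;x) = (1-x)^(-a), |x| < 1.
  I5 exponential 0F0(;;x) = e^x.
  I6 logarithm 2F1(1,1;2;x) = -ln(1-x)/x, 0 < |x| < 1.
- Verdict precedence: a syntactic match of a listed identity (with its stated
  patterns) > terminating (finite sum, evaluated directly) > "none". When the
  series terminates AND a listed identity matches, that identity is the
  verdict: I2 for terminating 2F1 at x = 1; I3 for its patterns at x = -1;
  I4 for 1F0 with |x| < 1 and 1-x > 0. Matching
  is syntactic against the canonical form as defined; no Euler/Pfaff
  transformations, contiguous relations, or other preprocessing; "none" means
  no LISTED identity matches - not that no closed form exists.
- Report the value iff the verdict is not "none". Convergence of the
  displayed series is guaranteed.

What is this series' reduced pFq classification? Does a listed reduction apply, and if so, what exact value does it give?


x = -1 here; the reduced form reads 2F1, upper {-11/2, 1}, lower {15/2}, C = 5/8. Verdict: Kummer (I3) matches (x = -1; c = 15/2 equals 1+a-b for upper {-11/2, 1}: listed pattern). Value: (15015/32768) * pi.

The tell: x = (-1) and the factor k + 1/2 cancels (top and bottom), leaving prefactor 5/8.
Step ratio: r(k) = (-1) * (k-11/2) (k+1) / [(k+15/2) (k+1)] - poly over poly, x = (-1) from leading terms; C = 5/8 at k = 0.
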